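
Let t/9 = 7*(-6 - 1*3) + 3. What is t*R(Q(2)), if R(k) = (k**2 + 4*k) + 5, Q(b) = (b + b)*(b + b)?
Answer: -175500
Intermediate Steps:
Q(b) = 4*b**2 (Q(b) = (2*b)*(2*b) = 4*b**2)
t = -540 (t = 9*(7*(-6 - 1*3) + 3) = 9*(7*(-6 - 3) + 3) = 9*(7*(-9) + 3) = 9*(-63 + 3) = 9*(-60) = -540)
R(k) = 5 + k**2 + 4*k
t*R(Q(2)) = -540*(5 + (4*2**2)**2 + 4*(4*2**2)) = -540*(5 + (4*4)**2 + 4*(4*4)) = -540*(5 + 16**2 + 4*16) = -540*(5 + 256 + 64) = -540*325 = -175500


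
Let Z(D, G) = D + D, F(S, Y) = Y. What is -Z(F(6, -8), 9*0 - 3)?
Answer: 16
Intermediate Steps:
Z(D, G) = 2*D
-Z(F(6, -8), 9*0 - 3) = -2*(-8) = -1*(-16) = 16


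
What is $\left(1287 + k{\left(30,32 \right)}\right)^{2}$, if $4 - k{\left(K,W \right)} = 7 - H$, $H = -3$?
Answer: $1640961$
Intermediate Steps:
$k{\left(K,W \right)} = -6$ ($k{\left(K,W \right)} = 4 - \left(7 - -3\right) = 4 - \left(7 + 3\right) = 4 - 10 = -6$)
$\left(1287 + k{\left(30,32 \right)}\right)^{2} = \left(1287 - 6\right)^{2} = 1281^{2} = 1640961$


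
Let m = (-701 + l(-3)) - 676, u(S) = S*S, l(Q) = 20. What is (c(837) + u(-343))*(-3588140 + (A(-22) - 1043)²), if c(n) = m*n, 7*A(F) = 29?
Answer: 125169409668160/49 ≈ 2.5545e+12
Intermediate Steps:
u(S) = S²
A(F) = 29/7 (A(F) = (⅐)*29 = 29/7)
m = -1357 (m = (-701 + 20) - 676 = -681 - 676 = -1357)
c(n) = -1357*n
(c(837) + u(-343))*(-3588140 + (A(-22) - 1043)²) = (-1357*837 + (-343)²)*(-3588140 + (29/7 - 1043)²) = (-1135809 + 117649)*(-3588140 + (-7272/7)²) = -1018160*(-3588140 + 52881984/49) = -1018160*(-122936876/49) = 125169409668160/49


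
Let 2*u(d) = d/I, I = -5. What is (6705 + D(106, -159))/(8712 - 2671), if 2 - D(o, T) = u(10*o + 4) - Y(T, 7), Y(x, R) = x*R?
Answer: 28502/30205 ≈ 0.94362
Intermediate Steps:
u(d) = -d/10 (u(d) = (d/(-5))/2 = (d*(-⅕))/2 = (-d/5)/2 = -d/10)
Y(x, R) = R*x
D(o, T) = 12/5 + o + 7*T (D(o, T) = 2 - (-(10*o + 4)/10 - 7*T) = 2 - (-(4 + 10*o)/10 - 7*T) = 2 - ((-⅖ - o) - 7*T) = 2 - (-⅖ - o - 7*T) = 2 + (⅖ + o + 7*T) = 12/5 + o + 7*T)
(6705 + D(106, -159))/(8712 - 2671) = (6705 + (12/5 + 106 + 7*(-159)))/(8712 - 2671) = (6705 + (12/5 + 106 - 1113))/6041 = (6705 - 5023/5)*(1/6041) = (28502/5)*(1/6041) = 28502/30205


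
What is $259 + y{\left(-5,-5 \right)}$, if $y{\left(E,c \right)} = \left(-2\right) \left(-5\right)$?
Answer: $269$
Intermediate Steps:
$y{\left(E,c \right)} = 10$
$259 + y{\left(-5,-5 \right)} = 259 + 10 = 269$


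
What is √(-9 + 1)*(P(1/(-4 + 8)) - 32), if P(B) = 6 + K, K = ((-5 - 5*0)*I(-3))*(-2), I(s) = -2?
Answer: -92*I*√2 ≈ -130.11*I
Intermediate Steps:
K = -20 (K = ((-5 - 5*0)*(-2))*(-2) = ((-5 + 0)*(-2))*(-2) = -5*(-2)*(-2) = 10*(-2) = -20)
P(B) = -14 (P(B) = 6 - 20 = -14)
√(-9 + 1)*(P(1/(-4 + 8)) - 32) = √(-9 + 1)*(-14 - 32) = √(-8)*(-46) = (2*I*√2)*(-46) = -92*I*√2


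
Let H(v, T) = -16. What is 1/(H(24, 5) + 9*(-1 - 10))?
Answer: -1/115 ≈ -0.0086956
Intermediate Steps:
1/(H(24, 5) + 9*(-1 - 10)) = 1/(-16 + 9*(-1 - 10)) = 1/(-16 + 9*(-11)) = 1/(-16 - 99) = 1/(-115) = -1/115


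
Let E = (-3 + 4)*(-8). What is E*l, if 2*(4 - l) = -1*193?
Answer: -804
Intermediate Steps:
l = 201/2 (l = 4 - (-1)*193/2 = 4 - ½*(-193) = 4 + 193/2 = 201/2 ≈ 100.50)
E = -8 (E = 1*(-8) = -8)
E*l = -8*201/2 = -804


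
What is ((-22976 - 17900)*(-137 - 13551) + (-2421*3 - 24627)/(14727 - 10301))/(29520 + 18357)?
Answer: 1238197136599/105951801 ≈ 11686.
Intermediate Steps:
((-22976 - 17900)*(-137 - 13551) + (-2421*3 - 24627)/(14727 - 10301))/(29520 + 18357) = (-40876*(-13688) + (-7263 - 24627)/4426)/47877 = (559510688 - 31890*1/4426)*(1/47877) = (559510688 - 15945/2213)*(1/47877) = (1238197136599/2213)*(1/47877) = 1238197136599/105951801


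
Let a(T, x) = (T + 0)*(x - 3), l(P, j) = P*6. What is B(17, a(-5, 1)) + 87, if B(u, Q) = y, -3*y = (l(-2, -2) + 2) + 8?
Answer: 263/3 ≈ 87.667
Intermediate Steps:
l(P, j) = 6*P
a(T, x) = T*(-3 + x)
y = ⅔ (y = -((6*(-2) + 2) + 8)/3 = -((-12 + 2) + 8)/3 = -(-10 + 8)/3 = -⅓*(-2) = ⅔ ≈ 0.66667)
B(u, Q) = ⅔
B(17, a(-5, 1)) + 87 = ⅔ + 87 = 263/3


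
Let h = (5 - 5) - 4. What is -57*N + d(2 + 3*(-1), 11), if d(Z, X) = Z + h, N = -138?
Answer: 7861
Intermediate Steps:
h = -4 (h = 0 - 4 = -4)
d(Z, X) = -4 + Z (d(Z, X) = Z - 4 = -4 + Z)
-57*N + d(2 + 3*(-1), 11) = -57*(-138) + (-4 + (2 + 3*(-1))) = 7866 + (-4 + (2 - 3)) = 7866 + (-4 - 1) = 7866 - 5 = 7861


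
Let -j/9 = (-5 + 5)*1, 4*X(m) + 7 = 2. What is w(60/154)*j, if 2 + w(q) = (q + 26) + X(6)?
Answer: 0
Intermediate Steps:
X(m) = -5/4 (X(m) = -7/4 + (¼)*2 = -7/4 + ½ = -5/4)
w(q) = 91/4 + q (w(q) = -2 + ((q + 26) - 5/4) = -2 + ((26 + q) - 5/4) = -2 + (99/4 + q) = 91/4 + q)
j = 0 (j = -9*(-5 + 5) = -0 = -9*0 = 0)
w(60/154)*j = (91/4 + 60/154)*0 = (91/4 + 60*(1/154))*0 = (91/4 + 30/77)*0 = (7127/308)*0 = 0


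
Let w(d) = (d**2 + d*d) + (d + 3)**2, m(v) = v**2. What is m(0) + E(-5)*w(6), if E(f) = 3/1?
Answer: 459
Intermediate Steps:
E(f) = 3 (E(f) = 3*1 = 3)
w(d) = (3 + d)**2 + 2*d**2 (w(d) = (d**2 + d**2) + (3 + d)**2 = 2*d**2 + (3 + d)**2 = (3 + d)**2 + 2*d**2)
m(0) + E(-5)*w(6) = 0**2 + 3*((3 + 6)**2 + 2*6**2) = 0 + 3*(9**2 + 2*36) = 0 + 3*(81 + 72) = 0 + 3*153 = 0 + 459 = 459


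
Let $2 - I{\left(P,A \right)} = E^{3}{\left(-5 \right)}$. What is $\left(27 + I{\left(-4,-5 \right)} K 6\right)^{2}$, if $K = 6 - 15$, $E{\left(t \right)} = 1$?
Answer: $729$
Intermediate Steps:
$I{\left(P,A \right)} = 1$ ($I{\left(P,A \right)} = 2 - 1^{3} = 2 - 1 = 1$)
$K = -9$ ($K = 6 - 15 = -9$)
$\left(27 + I{\left(-4,-5 \right)} K 6\right)^{2} = \left(27 + 1 \left(-9\right) 6\right)^{2} = \left(27 - 54\right)^{2} = \left(-27\right)^{2} = 729$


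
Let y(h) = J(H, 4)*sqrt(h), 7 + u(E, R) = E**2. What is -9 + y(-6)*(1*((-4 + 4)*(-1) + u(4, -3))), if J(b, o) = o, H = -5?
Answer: -9 + 36*I*sqrt(6) ≈ -9.0 + 88.182*I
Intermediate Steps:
u(E, R) = -7 + E**2
y(h) = 4*sqrt(h)
-9 + y(-6)*(1*((-4 + 4)*(-1) + u(4, -3))) = -9 + (4*sqrt(-6))*(1*((-4 + 4)*(-1) + (-7 + 4**2))) = -9 + (4*(I*sqrt(6)))*(1*(0*(-1) + (-7 + 16))) = -9 + (4*I*sqrt(6))*(1*(0 + 9)) = -9 + (4*I*sqrt(6))*(1*9) = -9 + (4*I*sqrt(6))*9 = -9 + 36*I*sqrt(6)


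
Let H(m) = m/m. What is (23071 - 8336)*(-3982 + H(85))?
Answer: -58660035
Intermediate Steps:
H(m) = 1
(23071 - 8336)*(-3982 + H(85)) = (23071 - 8336)*(-3982 + 1) = 14735*(-3981) = -58660035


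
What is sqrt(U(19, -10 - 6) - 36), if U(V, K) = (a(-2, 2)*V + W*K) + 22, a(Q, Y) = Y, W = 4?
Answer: 2*I*sqrt(10) ≈ 6.3246*I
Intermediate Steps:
U(V, K) = 22 + 2*V + 4*K (U(V, K) = (2*V + 4*K) + 22 = 22 + 2*V + 4*K)
sqrt(U(19, -10 - 6) - 36) = sqrt((22 + 2*19 + 4*(-10 - 6)) - 36) = sqrt((22 + 38 + 4*(-16)) - 36) = sqrt((22 + 38 - 64) - 36) = sqrt(-4 - 36) = sqrt(-40) = 2*I*sqrt(10)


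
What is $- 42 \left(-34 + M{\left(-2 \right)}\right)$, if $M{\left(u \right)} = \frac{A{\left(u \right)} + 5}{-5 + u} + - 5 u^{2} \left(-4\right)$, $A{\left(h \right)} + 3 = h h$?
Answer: $-1896$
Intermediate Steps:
$A{\left(h \right)} = -3 + h^{2}$ ($A{\left(h \right)} = -3 + h h = -3 + h^{2}$)
$M{\left(u \right)} = 20 u^{2} + \frac{2 + u^{2}}{-5 + u}$ ($M{\left(u \right)} = \frac{\left(-3 + u^{2}\right) + 5}{-5 + u} + - 5 u^{2} \left(-4\right) = \frac{2 + u^{2}}{-5 + u} + 20 u^{2} = 20 u^{2} + \frac{2 + u^{2}}{-5 + u}$)
$- 42 \left(-34 + M{\left(-2 \right)}\right) = - 42 \left(-34 + \frac{2 - 99 \left(-2\right)^{2} + 20 \left(-2\right)^{3}}{-5 - 2}\right) = - 42 \left(-34 + \frac{2 - 396 + 20 \left(-8\right)}{-7}\right) = - 42 \left(-34 - \frac{2 - 396 - 160}{7}\right) = - 42 \left(-34 - - \frac{554}{7}\right) = - 42 \left(-34 + \frac{554}{7}\right) = \left(-42\right) \frac{316}{7} = -1896$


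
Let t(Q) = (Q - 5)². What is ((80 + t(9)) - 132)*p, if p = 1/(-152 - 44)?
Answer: 9/49 ≈ 0.18367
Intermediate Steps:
t(Q) = (-5 + Q)²
p = -1/196 (p = 1/(-196) = -1/196 ≈ -0.0051020)
((80 + t(9)) - 132)*p = ((80 + (-5 + 9)²) - 132)*(-1/196) = ((80 + 4²) - 132)*(-1/196) = ((80 + 16) - 132)*(-1/196) = (96 - 132)*(-1/196) = -36*(-1/196) = 9/49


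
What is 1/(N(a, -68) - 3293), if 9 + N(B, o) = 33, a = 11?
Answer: -1/3269 ≈ -0.00030590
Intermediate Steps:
N(B, o) = 24 (N(B, o) = -9 + 33 = 24)
1/(N(a, -68) - 3293) = 1/(24 - 3293) = 1/(-3269) = -1/3269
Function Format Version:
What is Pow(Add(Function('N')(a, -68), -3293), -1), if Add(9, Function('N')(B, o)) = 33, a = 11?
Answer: Rational(-1, 3269) ≈ -0.00030590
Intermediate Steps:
Function('N')(B, o) = 24 (Function('N')(B, o) = Add(-9, 33) = 24)
Pow(Add(Function('N')(a, -68), -3293), -1) = Pow(Add(24, -3293), -1) = Pow(-3269, -1) = Rational(-1, 3269)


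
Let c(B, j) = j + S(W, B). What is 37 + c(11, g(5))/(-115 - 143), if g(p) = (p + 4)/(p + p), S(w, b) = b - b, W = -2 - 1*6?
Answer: 31817/860 ≈ 36.997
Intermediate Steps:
W = -8 (W = -2 - 6 = -8)
S(w, b) = 0
g(p) = (4 + p)/(2*p) (g(p) = (4 + p)/((2*p)) = (4 + p)*(1/(2*p)) = (4 + p)/(2*p))
c(B, j) = j (c(B, j) = j + 0 = j)
37 + c(11, g(5))/(-115 - 143) = 37 + ((1/2)*(4 + 5)/5)/(-115 - 143) = 37 + ((1/2)*(1/5)*9)/(-258) = 37 + (9/10)*(-1/258) = 37 - 3/860 = 31817/860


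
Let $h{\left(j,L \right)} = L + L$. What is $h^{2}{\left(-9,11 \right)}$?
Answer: $484$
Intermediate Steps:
$h{\left(j,L \right)} = 2 L$
$h^{2}{\left(-9,11 \right)} = \left(2 \cdot 11\right)^{2} = 22^{2} = 484$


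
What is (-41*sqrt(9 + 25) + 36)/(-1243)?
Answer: -36/1243 + 41*sqrt(34)/1243 ≈ 0.16337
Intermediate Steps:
(-41*sqrt(9 + 25) + 36)/(-1243) = (-41*sqrt(34) + 36)*(-1/1243) = (36 - 41*sqrt(34))*(-1/1243) = -36/1243 + 41*sqrt(34)/1243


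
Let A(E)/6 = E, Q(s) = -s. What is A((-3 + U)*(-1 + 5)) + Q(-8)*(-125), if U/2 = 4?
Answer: -880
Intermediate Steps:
U = 8 (U = 2*4 = 8)
A(E) = 6*E
A((-3 + U)*(-1 + 5)) + Q(-8)*(-125) = 6*((-3 + 8)*(-1 + 5)) - 1*(-8)*(-125) = 6*(5*4) + 8*(-125) = 6*20 - 1000 = 120 - 1000 = -880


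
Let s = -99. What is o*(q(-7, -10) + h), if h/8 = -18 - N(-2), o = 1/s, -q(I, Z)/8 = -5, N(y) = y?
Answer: 8/9 ≈ 0.88889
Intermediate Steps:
q(I, Z) = 40 (q(I, Z) = -8*(-5) = 40)
o = -1/99 (o = 1/(-99) = -1/99 ≈ -0.010101)
h = -128 (h = 8*(-18 - 1*(-2)) = 8*(-18 + 2) = 8*(-16) = -128)
o*(q(-7, -10) + h) = -(40 - 128)/99 = -1/99*(-88) = 8/9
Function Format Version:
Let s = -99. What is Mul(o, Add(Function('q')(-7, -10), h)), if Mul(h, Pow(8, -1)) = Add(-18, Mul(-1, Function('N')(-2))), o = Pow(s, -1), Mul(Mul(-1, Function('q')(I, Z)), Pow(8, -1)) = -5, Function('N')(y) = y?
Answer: Rational(8, 9) ≈ 0.88889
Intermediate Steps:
Function('q')(I, Z) = 40 (Function('q')(I, Z) = Mul(-8, -5) = 40)
o = Rational(-1, 99) (o = Pow(-99, -1) = Rational(-1, 99) ≈ -0.010101)
h = -128 (h = Mul(8, Add(-18, Mul(-1, -2))) = Mul(8, Add(-18, 2)) = Mul(8, -16) = -128)
Mul(o, Add(Function('q')(-7, -10), h)) = Mul(Rational(-1, 99), Add(40, -128)) = Mul(Rational(-1, 99), -88) = Rational(8, 9)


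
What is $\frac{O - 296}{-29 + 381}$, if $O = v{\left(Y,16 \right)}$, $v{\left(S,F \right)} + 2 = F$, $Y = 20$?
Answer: $- \frac{141}{176} \approx -0.80114$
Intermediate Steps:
$v{\left(S,F \right)} = -2 + F$
$O = 14$ ($O = -2 + 16 = 14$)
$\frac{O - 296}{-29 + 381} = \frac{14 - 296}{-29 + 381} = - \frac{282}{352} = \left(-282\right) \frac{1}{352} = - \frac{141}{176}$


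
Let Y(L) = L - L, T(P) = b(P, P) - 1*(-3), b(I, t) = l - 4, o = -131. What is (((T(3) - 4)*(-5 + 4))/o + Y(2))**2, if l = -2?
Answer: 49/17161 ≈ 0.0028553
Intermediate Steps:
b(I, t) = -6 (b(I, t) = -2 - 4 = -6)
T(P) = -3 (T(P) = -6 - 1*(-3) = -6 + 3 = -3)
Y(L) = 0
(((T(3) - 4)*(-5 + 4))/o + Y(2))**2 = (((-3 - 4)*(-5 + 4))/(-131) + 0)**2 = (-7*(-1)*(-1/131) + 0)**2 = (7*(-1/131) + 0)**2 = (-7/131 + 0)**2 = (-7/131)**2 = 49/17161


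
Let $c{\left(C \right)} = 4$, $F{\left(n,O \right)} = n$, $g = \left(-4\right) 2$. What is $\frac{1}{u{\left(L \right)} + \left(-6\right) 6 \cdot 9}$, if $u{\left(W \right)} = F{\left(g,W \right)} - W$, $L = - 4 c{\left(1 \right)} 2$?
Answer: $- \frac{1}{300} \approx -0.0033333$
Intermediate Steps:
$g = -8$
$L = -32$ ($L = \left(-4\right) 4 \cdot 2 = \left(-16\right) 2 = -32$)
$u{\left(W \right)} = -8 - W$
$\frac{1}{u{\left(L \right)} + \left(-6\right) 6 \cdot 9} = \frac{1}{\left(-8 - -32\right) + \left(-6\right) 6 \cdot 9} = \frac{1}{\left(-8 + 32\right) - 324} = \frac{1}{24 - 324} = \frac{1}{-300} = - \frac{1}{300}$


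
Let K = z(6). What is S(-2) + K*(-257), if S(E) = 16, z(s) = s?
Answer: -1526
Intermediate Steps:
K = 6
S(-2) + K*(-257) = 16 + 6*(-257) = 16 - 1542 = -1526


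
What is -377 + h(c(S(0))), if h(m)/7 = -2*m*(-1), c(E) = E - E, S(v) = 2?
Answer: -377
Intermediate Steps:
c(E) = 0
h(m) = 14*m (h(m) = 7*(-2*m*(-1)) = 7*(2*m) = 14*m)
-377 + h(c(S(0))) = -377 + 14*0 = -377 + 0 = -377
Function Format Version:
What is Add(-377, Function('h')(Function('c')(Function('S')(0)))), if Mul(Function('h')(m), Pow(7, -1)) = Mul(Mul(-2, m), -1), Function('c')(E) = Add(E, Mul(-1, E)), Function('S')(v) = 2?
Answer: -377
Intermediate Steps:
Function('c')(E) = 0
Function('h')(m) = Mul(14, m) (Function('h')(m) = Mul(7, Mul(Mul(-2, m), -1)) = Mul(7, Mul(2, m)) = Mul(14, m))
Add(-377, Function('h')(Function('c')(Function('S')(0)))) = Add(-377, Mul(14, 0)) = Add(-377, 0) = -377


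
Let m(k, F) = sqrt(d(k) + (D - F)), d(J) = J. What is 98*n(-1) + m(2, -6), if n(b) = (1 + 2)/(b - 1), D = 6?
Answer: -147 + sqrt(14) ≈ -143.26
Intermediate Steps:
m(k, F) = sqrt(6 + k - F) (m(k, F) = sqrt(k + (6 - F)) = sqrt(6 + k - F))
n(b) = 3/(-1 + b)
98*n(-1) + m(2, -6) = 98*(3/(-1 - 1)) + sqrt(6 + 2 - 1*(-6)) = 98*(3/(-2)) + sqrt(6 + 2 + 6) = 98*(3*(-1/2)) + sqrt(14) = 98*(-3/2) + sqrt(14) = -147 + sqrt(14)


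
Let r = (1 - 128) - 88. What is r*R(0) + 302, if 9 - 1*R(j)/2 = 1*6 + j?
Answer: -988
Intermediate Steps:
r = -215 (r = -127 - 88 = -215)
R(j) = 6 - 2*j (R(j) = 18 - 2*(1*6 + j) = 18 - 2*(6 + j) = 18 + (-12 - 2*j) = 6 - 2*j)
r*R(0) + 302 = -215*(6 - 2*0) + 302 = -215*(6 + 0) + 302 = -215*6 + 302 = -1290 + 302 = -988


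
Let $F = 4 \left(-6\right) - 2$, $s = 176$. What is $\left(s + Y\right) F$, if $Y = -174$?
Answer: $-52$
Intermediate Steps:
$F = -26$ ($F = -24 - 2 = -26$)
$\left(s + Y\right) F = \left(176 - 174\right) \left(-26\right) = 2 \left(-26\right) = -52$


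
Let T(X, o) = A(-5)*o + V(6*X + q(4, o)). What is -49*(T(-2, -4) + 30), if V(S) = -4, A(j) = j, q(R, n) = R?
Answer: -2254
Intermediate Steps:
T(X, o) = -4 - 5*o (T(X, o) = -5*o - 4 = -4 - 5*o)
-49*(T(-2, -4) + 30) = -49*((-4 - 5*(-4)) + 30) = -49*((-4 + 20) + 30) = -49*(16 + 30) = -49*46 = -2254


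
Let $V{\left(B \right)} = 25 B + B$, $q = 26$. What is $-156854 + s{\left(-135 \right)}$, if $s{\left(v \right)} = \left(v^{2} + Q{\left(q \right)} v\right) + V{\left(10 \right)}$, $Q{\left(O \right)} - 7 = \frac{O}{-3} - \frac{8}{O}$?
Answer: $- \frac{1795332}{13} \approx -1.381 \cdot 10^{5}$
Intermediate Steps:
$Q{\left(O \right)} = 7 - \frac{8}{O} - \frac{O}{3}$ ($Q{\left(O \right)} = 7 + \left(\frac{O}{-3} - \frac{8}{O}\right) = 7 + \left(O \left(- \frac{1}{3}\right) - \frac{8}{O}\right) = 7 - \left(\frac{8}{O} + \frac{O}{3}\right) = 7 - \frac{8}{O} - \frac{O}{3}$)
$V{\left(B \right)} = 26 B$
$s{\left(v \right)} = 260 + v^{2} - \frac{77 v}{39}$ ($s{\left(v \right)} = \left(v^{2} + \left(7 - \frac{8}{26} - \frac{26}{3}\right) v\right) + 26 \cdot 10 = \left(v^{2} + \left(7 - \frac{4}{13} - \frac{26}{3}\right) v\right) + 260 = \left(v^{2} - \frac{77 v}{39}\right) + 260 = 260 + v^{2} - \frac{77 v}{39}$)
$-156854 + s{\left(-135 \right)} = -156854 + \left(260 + \left(-135\right)^{2} - - \frac{3465}{13}\right) = -156854 + \left(260 + 18225 + \frac{3465}{13}\right) = -156854 + \frac{243770}{13} = - \frac{1795332}{13}$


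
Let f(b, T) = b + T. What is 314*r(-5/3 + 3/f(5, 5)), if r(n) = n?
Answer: -6437/15 ≈ -429.13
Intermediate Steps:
f(b, T) = T + b
314*r(-5/3 + 3/f(5, 5)) = 314*(-5/3 + 3/(5 + 5)) = 314*(-5*⅓ + 3/10) = 314*(-5/3 + 3*(⅒)) = 314*(-5/3 + 3/10) = 314*(-41/30) = -6437/15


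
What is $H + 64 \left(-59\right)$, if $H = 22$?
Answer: $-3754$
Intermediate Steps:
$H + 64 \left(-59\right) = 22 + 64 \left(-59\right) = 22 - 3776 = -3754$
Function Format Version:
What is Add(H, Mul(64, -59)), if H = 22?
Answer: -3754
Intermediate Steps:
Add(H, Mul(64, -59)) = Add(22, Mul(64, -59)) = Add(22, -3776) = -3754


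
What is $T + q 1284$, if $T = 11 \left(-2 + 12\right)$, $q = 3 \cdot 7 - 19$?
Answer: $2678$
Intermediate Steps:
$q = 2$ ($q = 21 - 19 = 2$)
$T = 110$ ($T = 11 \cdot 10 = 110$)
$T + q 1284 = 110 + 2 \cdot 1284 = 110 + 2568 = 2678$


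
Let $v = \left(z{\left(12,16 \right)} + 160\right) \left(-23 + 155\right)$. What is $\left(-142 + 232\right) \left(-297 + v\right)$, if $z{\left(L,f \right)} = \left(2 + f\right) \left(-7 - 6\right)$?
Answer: $-905850$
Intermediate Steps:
$z{\left(L,f \right)} = -26 - 13 f$ ($z{\left(L,f \right)} = \left(2 + f\right) \left(-13\right) = -26 - 13 f$)
$v = -9768$ ($v = \left(\left(-26 - 208\right) + 160\right) \left(-23 + 155\right) = \left(\left(-26 - 208\right) + 160\right) 132 = \left(-234 + 160\right) 132 = \left(-74\right) 132 = -9768$)
$\left(-142 + 232\right) \left(-297 + v\right) = \left(-142 + 232\right) \left(-297 - 9768\right) = 90 \left(-10065\right) = -905850$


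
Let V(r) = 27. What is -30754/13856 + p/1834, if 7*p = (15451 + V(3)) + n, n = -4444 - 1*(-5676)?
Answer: -40821523/44470832 ≈ -0.91794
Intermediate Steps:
n = 1232 (n = -4444 + 5676 = 1232)
p = 16710/7 (p = ((15451 + 27) + 1232)/7 = (15478 + 1232)/7 = (⅐)*16710 = 16710/7 ≈ 2387.1)
-30754/13856 + p/1834 = -30754/13856 + (16710/7)/1834 = -30754*1/13856 + (16710/7)*(1/1834) = -15377/6928 + 8355/6419 = -40821523/44470832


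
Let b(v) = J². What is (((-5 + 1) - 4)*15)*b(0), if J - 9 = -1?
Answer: -7680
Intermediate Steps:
J = 8 (J = 9 - 1 = 8)
b(v) = 64 (b(v) = 8² = 64)
(((-5 + 1) - 4)*15)*b(0) = (((-5 + 1) - 4)*15)*64 = ((-4 - 4)*15)*64 = -8*15*64 = -120*64 = -7680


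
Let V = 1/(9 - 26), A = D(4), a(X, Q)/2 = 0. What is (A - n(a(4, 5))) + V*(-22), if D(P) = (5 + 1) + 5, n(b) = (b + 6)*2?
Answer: 5/17 ≈ 0.29412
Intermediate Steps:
a(X, Q) = 0 (a(X, Q) = 2*0 = 0)
n(b) = 12 + 2*b (n(b) = (6 + b)*2 = 12 + 2*b)
D(P) = 11 (D(P) = 6 + 5 = 11)
A = 11
V = -1/17 (V = 1/(-17) = -1/17 ≈ -0.058824)
(A - n(a(4, 5))) + V*(-22) = (11 - (12 + 2*0)) - 1/17*(-22) = (11 - (12 + 0)) + 22/17 = (11 - 1*12) + 22/17 = (11 - 12) + 22/17 = -1 + 22/17 = 5/17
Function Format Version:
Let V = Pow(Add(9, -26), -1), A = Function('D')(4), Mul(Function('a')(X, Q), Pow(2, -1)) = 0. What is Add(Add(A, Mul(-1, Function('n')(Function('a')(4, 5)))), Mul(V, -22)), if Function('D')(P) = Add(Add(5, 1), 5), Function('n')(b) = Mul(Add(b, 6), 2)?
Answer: Rational(5, 17) ≈ 0.29412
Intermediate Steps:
Function('a')(X, Q) = 0 (Function('a')(X, Q) = Mul(2, 0) = 0)
Function('n')(b) = Add(12, Mul(2, b)) (Function('n')(b) = Mul(Add(6, b), 2) = Add(12, Mul(2, b)))
Function('D')(P) = 11 (Function('D')(P) = Add(6, 5) = 11)
A = 11
V = Rational(-1, 17) (V = Pow(-17, -1) = Rational(-1, 17) ≈ -0.058824)
Add(Add(A, Mul(-1, Function('n')(Function('a')(4, 5)))), Mul(V, -22)) = Add(Add(11, Mul(-1, Add(12, Mul(2, 0)))), Mul(Rational(-1, 17), -22)) = Add(Add(11, Mul(-1, Add(12, 0))), Rational(22, 17)) = Add(Add(11, Mul(-1, 12)), Rational(22, 17)) = Add(Add(11, -12), Rational(22, 17)) = Add(-1, Rational(22, 17)) = Rational(5, 17)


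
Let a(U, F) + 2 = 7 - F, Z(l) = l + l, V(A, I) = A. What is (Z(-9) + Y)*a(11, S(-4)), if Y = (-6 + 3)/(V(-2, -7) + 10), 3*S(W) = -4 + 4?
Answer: -735/8 ≈ -91.875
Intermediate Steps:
S(W) = 0 (S(W) = (-4 + 4)/3 = (1/3)*0 = 0)
Z(l) = 2*l
a(U, F) = 5 - F (a(U, F) = -2 + (7 - F) = 5 - F)
Y = -3/8 (Y = (-6 + 3)/(-2 + 10) = -3/8 ≈ -0.37500)
(Z(-9) + Y)*a(11, S(-4)) = (2*(-9) - 3/8)*(5 - 1*0) = (-18 - 3/8)*(5 + 0) = -147/8*5 = -735/8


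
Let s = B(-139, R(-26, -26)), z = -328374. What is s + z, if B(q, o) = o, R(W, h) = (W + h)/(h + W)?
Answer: -328373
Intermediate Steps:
R(W, h) = 1 (R(W, h) = (W + h)/(W + h) = 1)
s = 1
s + z = 1 - 328374 = -328373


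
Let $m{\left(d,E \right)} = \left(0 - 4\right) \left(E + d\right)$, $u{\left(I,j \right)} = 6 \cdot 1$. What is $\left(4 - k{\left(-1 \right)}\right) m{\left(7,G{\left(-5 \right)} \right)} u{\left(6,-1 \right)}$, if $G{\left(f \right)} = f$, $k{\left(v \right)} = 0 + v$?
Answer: $-240$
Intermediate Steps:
$u{\left(I,j \right)} = 6$
$k{\left(v \right)} = v$
$m{\left(d,E \right)} = - 4 E - 4 d$ ($m{\left(d,E \right)} = - 4 \left(E + d\right) = - 4 E - 4 d$)
$\left(4 - k{\left(-1 \right)}\right) m{\left(7,G{\left(-5 \right)} \right)} u{\left(6,-1 \right)} = \left(4 - -1\right) \left(\left(-4\right) \left(-5\right) - 28\right) 6 = \left(4 + 1\right) \left(20 - 28\right) 6 = 5 \left(-8\right) 6 = \left(-40\right) 6 = -240$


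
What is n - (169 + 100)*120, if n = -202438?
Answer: -234718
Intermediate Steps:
n - (169 + 100)*120 = -202438 - (169 + 100)*120 = -202438 - 269*120 = -202438 - 1*32280 = -202438 - 32280 = -234718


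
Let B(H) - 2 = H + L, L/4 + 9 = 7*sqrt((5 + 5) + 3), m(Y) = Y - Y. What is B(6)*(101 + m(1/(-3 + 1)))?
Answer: -2828 + 2828*sqrt(13) ≈ 7368.5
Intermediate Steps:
m(Y) = 0
L = -36 + 28*sqrt(13) (L = -36 + 4*(7*sqrt((5 + 5) + 3)) = -36 + 4*(7*sqrt(10 + 3)) = -36 + 4*(7*sqrt(13)) = -36 + 28*sqrt(13) ≈ 64.955)
B(H) = -34 + H + 28*sqrt(13) (B(H) = 2 + (H + (-36 + 28*sqrt(13))) = 2 + (-36 + H + 28*sqrt(13)) = -34 + H + 28*sqrt(13))
B(6)*(101 + m(1/(-3 + 1))) = (-34 + 6 + 28*sqrt(13))*(101 + 0) = (-28 + 28*sqrt(13))*101 = -2828 + 2828*sqrt(13)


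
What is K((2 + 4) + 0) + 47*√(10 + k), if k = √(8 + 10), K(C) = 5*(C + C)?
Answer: 60 + 47*√(10 + 3*√2) ≈ 237.38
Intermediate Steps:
K(C) = 10*C (K(C) = 5*(2*C) = 10*C)
k = 3*√2 (k = √18 = 3*√2 ≈ 4.2426)
K((2 + 4) + 0) + 47*√(10 + k) = 10*((2 + 4) + 0) + 47*√(10 + 3*√2) = 10*(6 + 0) + 47*√(10 + 3*√2) = 10*6 + 47*√(10 + 3*√2) = 60 + 47*√(10 + 3*√2)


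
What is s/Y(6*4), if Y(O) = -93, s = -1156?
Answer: 1156/93 ≈ 12.430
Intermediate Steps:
s/Y(6*4) = -1156/(-93) = -1156*(-1/93) = 1156/93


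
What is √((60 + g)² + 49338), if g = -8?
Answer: √52042 ≈ 228.13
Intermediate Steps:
√((60 + g)² + 49338) = √((60 - 8)² + 49338) = √(52² + 49338) = √(2704 + 49338) = √52042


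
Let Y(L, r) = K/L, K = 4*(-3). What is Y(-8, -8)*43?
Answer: 129/2 ≈ 64.500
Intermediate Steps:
K = -12
Y(L, r) = -12/L
Y(-8, -8)*43 = -12/(-8)*43 = -12*(-1/8)*43 = (3/2)*43 = 129/2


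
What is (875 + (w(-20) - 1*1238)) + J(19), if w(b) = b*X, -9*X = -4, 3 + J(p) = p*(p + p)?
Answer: 3124/9 ≈ 347.11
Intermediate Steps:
J(p) = -3 + 2*p² (J(p) = -3 + p*(p + p) = -3 + p*(2*p) = -3 + 2*p²)
X = 4/9 (X = -⅑*(-4) = 4/9 ≈ 0.44444)
w(b) = 4*b/9 (w(b) = b*(4/9) = 4*b/9)
(875 + (w(-20) - 1*1238)) + J(19) = (875 + ((4/9)*(-20) - 1*1238)) + (-3 + 2*19²) = (875 + (-80/9 - 1238)) + (-3 + 2*361) = (875 - 11222/9) + (-3 + 722) = -3347/9 + 719 = 3124/9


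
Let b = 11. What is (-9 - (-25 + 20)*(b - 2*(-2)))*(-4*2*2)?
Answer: -1056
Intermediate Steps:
(-9 - (-25 + 20)*(b - 2*(-2)))*(-4*2*2) = (-9 - (-25 + 20)*(11 - 2*(-2)))*(-4*2*2) = (-9 - (-5)*(11 + 4))*(-8*2) = (-9 - (-5)*15)*(-16) = (-9 - 1*(-75))*(-16) = (-9 + 75)*(-16) = 66*(-16) = -1056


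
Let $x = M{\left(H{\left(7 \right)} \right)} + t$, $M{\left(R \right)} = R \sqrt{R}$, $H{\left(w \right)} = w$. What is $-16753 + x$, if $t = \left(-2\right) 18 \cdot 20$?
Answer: $-17473 + 7 \sqrt{7} \approx -17454.0$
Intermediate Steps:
$t = -720$ ($t = \left(-36\right) 20 = -720$)
$M{\left(R \right)} = R^{\frac{3}{2}}$
$x = -720 + 7 \sqrt{7}$ ($x = 7^{\frac{3}{2}} - 720 = 7 \sqrt{7} - 720 = -720 + 7 \sqrt{7} \approx -701.48$)
$-16753 + x = -16753 - \left(720 - 7 \sqrt{7}\right) = -17473 + 7 \sqrt{7}$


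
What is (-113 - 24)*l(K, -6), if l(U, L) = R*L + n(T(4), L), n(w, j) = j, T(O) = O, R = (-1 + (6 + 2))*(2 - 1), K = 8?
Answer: 6576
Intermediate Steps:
R = 7 (R = (-1 + 8)*1 = 7*1 = 7)
l(U, L) = 8*L (l(U, L) = 7*L + L = 8*L)
(-113 - 24)*l(K, -6) = (-113 - 24)*(8*(-6)) = -137*(-48) = 6576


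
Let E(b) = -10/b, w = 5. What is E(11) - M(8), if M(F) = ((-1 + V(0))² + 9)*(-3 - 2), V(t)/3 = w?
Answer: 11265/11 ≈ 1024.1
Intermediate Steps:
V(t) = 15 (V(t) = 3*5 = 15)
M(F) = -1025 (M(F) = ((-1 + 15)² + 9)*(-3 - 2) = (14² + 9)*(-5) = (196 + 9)*(-5) = 205*(-5) = -1025)
E(11) - M(8) = -10/11 - 1*(-1025) = -10*1/11 + 1025 = -10/11 + 1025 = 11265/11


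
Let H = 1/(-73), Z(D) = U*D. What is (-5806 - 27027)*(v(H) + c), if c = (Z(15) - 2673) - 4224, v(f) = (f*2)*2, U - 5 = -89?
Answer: 19550902345/73 ≈ 2.6782e+8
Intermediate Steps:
U = -84 (U = 5 - 89 = -84)
Z(D) = -84*D
H = -1/73 ≈ -0.013699
v(f) = 4*f (v(f) = (2*f)*2 = 4*f)
c = -8157 (c = (-84*15 - 2673) - 4224 = (-1260 - 2673) - 4224 = -3933 - 4224 = -8157)
(-5806 - 27027)*(v(H) + c) = (-5806 - 27027)*(4*(-1/73) - 8157) = -32833*(-4/73 - 8157) = -32833*(-595465/73) = 19550902345/73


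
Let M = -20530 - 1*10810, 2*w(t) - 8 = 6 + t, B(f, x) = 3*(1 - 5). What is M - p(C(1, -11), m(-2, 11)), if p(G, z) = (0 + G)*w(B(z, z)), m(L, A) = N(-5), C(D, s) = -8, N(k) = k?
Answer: -31332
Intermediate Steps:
m(L, A) = -5
B(f, x) = -12 (B(f, x) = 3*(-4) = -12)
w(t) = 7 + t/2 (w(t) = 4 + (6 + t)/2 = 4 + (3 + t/2) = 7 + t/2)
M = -31340 (M = -20530 - 10810 = -31340)
p(G, z) = G (p(G, z) = (0 + G)*(7 + (½)*(-12)) = G*(7 - 6) = G*1 = G)
M - p(C(1, -11), m(-2, 11)) = -31340 - 1*(-8) = -31340 + 8 = -31332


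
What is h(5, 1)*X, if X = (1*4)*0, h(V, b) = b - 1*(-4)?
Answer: 0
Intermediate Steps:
h(V, b) = 4 + b (h(V, b) = b + 4 = 4 + b)
X = 0 (X = 4*0 = 0)
h(5, 1)*X = (4 + 1)*0 = 5*0 = 0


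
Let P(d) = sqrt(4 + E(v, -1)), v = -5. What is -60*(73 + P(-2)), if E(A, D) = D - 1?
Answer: -4380 - 60*sqrt(2) ≈ -4464.9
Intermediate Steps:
E(A, D) = -1 + D
P(d) = sqrt(2) (P(d) = sqrt(4 + (-1 - 1)) = sqrt(4 - 2) = sqrt(2))
-60*(73 + P(-2)) = -60*(73 + sqrt(2)) = -4380 - 60*sqrt(2)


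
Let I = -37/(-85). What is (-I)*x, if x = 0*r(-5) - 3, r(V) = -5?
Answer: 111/85 ≈ 1.3059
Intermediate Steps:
I = 37/85 (I = -37*(-1/85) = 37/85 ≈ 0.43529)
x = -3 (x = 0*(-5) - 3 = 0 - 3 = -3)
(-I)*x = -1*37/85*(-3) = -37/85*(-3) = 111/85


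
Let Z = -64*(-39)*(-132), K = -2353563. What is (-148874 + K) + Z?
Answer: -2831909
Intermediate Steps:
Z = -329472 (Z = 2496*(-132) = -329472)
(-148874 + K) + Z = (-148874 - 2353563) - 329472 = -2502437 - 329472 = -2831909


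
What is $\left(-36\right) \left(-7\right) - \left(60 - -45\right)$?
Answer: $147$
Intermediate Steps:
$\left(-36\right) \left(-7\right) - \left(60 - -45\right) = 252 - 105 = 147$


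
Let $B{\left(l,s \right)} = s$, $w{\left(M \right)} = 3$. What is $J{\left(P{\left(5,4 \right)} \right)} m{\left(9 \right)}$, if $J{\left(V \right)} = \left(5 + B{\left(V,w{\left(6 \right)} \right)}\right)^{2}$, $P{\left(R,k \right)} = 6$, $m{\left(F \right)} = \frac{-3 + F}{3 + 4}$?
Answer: $\frac{384}{7} \approx 54.857$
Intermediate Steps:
$m{\left(F \right)} = - \frac{3}{7} + \frac{F}{7}$ ($m{\left(F \right)} = \frac{-3 + F}{7} = \left(-3 + F\right) \frac{1}{7} = - \frac{3}{7} + \frac{F}{7}$)
$J{\left(V \right)} = 64$ ($J{\left(V \right)} = \left(5 + 3\right)^{2} = 8^{2} = 64$)
$J{\left(P{\left(5,4 \right)} \right)} m{\left(9 \right)} = 64 \left(- \frac{3}{7} + \frac{1}{7} \cdot 9\right) = 64 \left(- \frac{3}{7} + \frac{9}{7}\right) = 64 \cdot \frac{6}{7} = \frac{384}{7}$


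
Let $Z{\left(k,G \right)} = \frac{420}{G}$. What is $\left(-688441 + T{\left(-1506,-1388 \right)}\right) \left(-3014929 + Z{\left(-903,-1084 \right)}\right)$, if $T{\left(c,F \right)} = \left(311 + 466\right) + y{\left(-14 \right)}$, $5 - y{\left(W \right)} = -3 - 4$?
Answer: $\frac{561843222471328}{271} \approx 2.0732 \cdot 10^{12}$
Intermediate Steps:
$y{\left(W \right)} = 12$ ($y{\left(W \right)} = 5 - \left(-3 - 4\right) = 5 - -7 = 5 + 7 = 12$)
$T{\left(c,F \right)} = 789$ ($T{\left(c,F \right)} = \left(311 + 466\right) + 12 = 777 + 12 = 789$)
$\left(-688441 + T{\left(-1506,-1388 \right)}\right) \left(-3014929 + Z{\left(-903,-1084 \right)}\right) = \left(-688441 + 789\right) \left(-3014929 + \frac{420}{-1084}\right) = - 687652 \left(-3014929 + 420 \left(- \frac{1}{1084}\right)\right) = - 687652 \left(-3014929 - \frac{105}{271}\right) = \left(-687652\right) \left(- \frac{817045864}{271}\right) = \frac{561843222471328}{271}$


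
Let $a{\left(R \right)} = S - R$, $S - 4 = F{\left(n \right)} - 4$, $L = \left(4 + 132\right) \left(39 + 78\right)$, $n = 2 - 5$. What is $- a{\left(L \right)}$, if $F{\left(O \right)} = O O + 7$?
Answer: $15896$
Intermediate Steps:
$n = -3$
$F{\left(O \right)} = 7 + O^{2}$ ($F{\left(O \right)} = O^{2} + 7 = 7 + O^{2}$)
$L = 15912$ ($L = 136 \cdot 117 = 15912$)
$S = 16$ ($S = 4 + \left(\left(7 + \left(-3\right)^{2}\right) - 4\right) = 4 + \left(\left(7 + 9\right) - 4\right) = 4 + \left(16 - 4\right) = 4 + 12 = 16$)
$a{\left(R \right)} = 16 - R$
$- a{\left(L \right)} = - (16 - 15912) = \left(-1\right) \left(-15896\right) = 15896$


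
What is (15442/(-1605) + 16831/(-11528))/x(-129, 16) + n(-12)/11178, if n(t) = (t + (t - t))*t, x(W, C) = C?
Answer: -41651592677/61280081280 ≈ -0.67969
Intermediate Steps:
n(t) = t**2 (n(t) = (t + 0)*t = t*t = t**2)
(15442/(-1605) + 16831/(-11528))/x(-129, 16) + n(-12)/11178 = (15442/(-1605) + 16831/(-11528))/16 + (-12)**2/11178 = (15442*(-1/1605) + 16831*(-1/11528))*(1/16) + 144*(1/11178) = (-15442/1605 - 16831/11528)*(1/16) + 8/621 = -205029131/18502440*1/16 + 8/621 = -205029131/296039040 + 8/621 = -41651592677/61280081280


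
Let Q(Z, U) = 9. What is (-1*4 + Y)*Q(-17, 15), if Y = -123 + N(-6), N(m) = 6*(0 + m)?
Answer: -1467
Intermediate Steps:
N(m) = 6*m
Y = -159 (Y = -123 + 6*(-6) = -123 - 36 = -159)
(-1*4 + Y)*Q(-17, 15) = (-1*4 - 159)*9 = (-4 - 159)*9 = -163*9 = -1467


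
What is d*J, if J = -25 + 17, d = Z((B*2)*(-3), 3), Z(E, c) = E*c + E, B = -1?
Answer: -192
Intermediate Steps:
Z(E, c) = E + E*c
d = 24 (d = (-1*2*(-3))*(1 + 3) = -2*(-3)*4 = 6*4 = 24)
J = -8
d*J = 24*(-8) = -192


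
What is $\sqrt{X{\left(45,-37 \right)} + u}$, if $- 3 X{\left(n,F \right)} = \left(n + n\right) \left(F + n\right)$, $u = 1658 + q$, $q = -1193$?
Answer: $15$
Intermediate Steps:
$u = 465$ ($u = 1658 - 1193 = 465$)
$X{\left(n,F \right)} = - \frac{2 n \left(F + n\right)}{3}$ ($X{\left(n,F \right)} = - \frac{\left(n + n\right) \left(F + n\right)}{3} = - \frac{2 n \left(F + n\right)}{3}$)
$\sqrt{X{\left(45,-37 \right)} + u} = \sqrt{\left(- \frac{2}{3}\right) 45 \left(-37 + 45\right) + 465} = \sqrt{\left(- \frac{2}{3}\right) 45 \cdot 8 + 465} = \sqrt{-240 + 465} = \sqrt{225} = 15$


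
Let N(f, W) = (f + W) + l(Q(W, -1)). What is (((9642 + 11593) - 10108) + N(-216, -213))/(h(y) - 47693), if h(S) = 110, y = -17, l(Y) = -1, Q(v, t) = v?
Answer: -10697/47583 ≈ -0.22481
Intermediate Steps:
N(f, W) = -1 + W + f (N(f, W) = (f + W) - 1 = (W + f) - 1 = -1 + W + f)
(((9642 + 11593) - 10108) + N(-216, -213))/(h(y) - 47693) = (((9642 + 11593) - 10108) + (-1 - 213 - 216))/(110 - 47693) = ((21235 - 10108) - 430)/(-47583) = (11127 - 430)*(-1/47583) = 10697*(-1/47583) = -10697/47583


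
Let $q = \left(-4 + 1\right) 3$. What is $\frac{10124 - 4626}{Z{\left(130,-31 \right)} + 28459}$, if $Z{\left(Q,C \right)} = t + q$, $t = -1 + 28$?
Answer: $\frac{5498}{28477} \approx 0.19307$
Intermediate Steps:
$q = -9$ ($q = \left(-3\right) 3 = -9$)
$t = 27$
$Z{\left(Q,C \right)} = 18$ ($Z{\left(Q,C \right)} = 27 - 9 = 18$)
$\frac{10124 - 4626}{Z{\left(130,-31 \right)} + 28459} = \frac{10124 - 4626}{18 + 28459} = \frac{5498}{28477}$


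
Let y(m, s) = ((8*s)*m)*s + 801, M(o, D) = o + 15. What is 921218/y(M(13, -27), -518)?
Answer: 921218/60105377 ≈ 0.015327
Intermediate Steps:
M(o, D) = 15 + o
y(m, s) = 801 + 8*m*s² (y(m, s) = (8*m*s)*s + 801 = 8*m*s² + 801 = 801 + 8*m*s²)
921218/y(M(13, -27), -518) = 921218/(801 + 8*(15 + 13)*(-518)²) = 921218/(801 + 8*28*268324) = 921218/(801 + 60104576) = 921218/60105377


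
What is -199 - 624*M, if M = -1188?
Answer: 741113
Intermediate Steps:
-199 - 624*M = -199 - 624*(-1188) = -199 + 741312 = 741113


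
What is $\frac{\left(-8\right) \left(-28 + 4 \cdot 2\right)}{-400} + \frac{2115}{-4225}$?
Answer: $- \frac{761}{845} \approx -0.90059$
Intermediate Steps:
$\frac{\left(-8\right) \left(-28 + 4 \cdot 2\right)}{-400} + \frac{2115}{-4225} = - 8 \left(-28 + 8\right) \left(- \frac{1}{400}\right) + 2115 \left(- \frac{1}{4225}\right) = \left(-8\right) \left(-20\right) \left(- \frac{1}{400}\right) - \frac{423}{845} = 160 \left(- \frac{1}{400}\right) - \frac{423}{845} = - \frac{2}{5} - \frac{423}{845} = - \frac{761}{845}$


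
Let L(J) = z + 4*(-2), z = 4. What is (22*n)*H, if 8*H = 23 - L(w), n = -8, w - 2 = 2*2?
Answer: -594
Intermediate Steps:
w = 6 (w = 2 + 2*2 = 2 + 4 = 6)
L(J) = -4 (L(J) = 4 + 4*(-2) = 4 - 8 = -4)
H = 27/8 (H = (23 - 1*(-4))/8 = (23 + 4)/8 = (⅛)*27 = 27/8 ≈ 3.3750)
(22*n)*H = (22*(-8))*(27/8) = -176*27/8 = -594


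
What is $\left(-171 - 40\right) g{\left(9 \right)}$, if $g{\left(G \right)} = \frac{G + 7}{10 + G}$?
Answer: $- \frac{3376}{19} \approx -177.68$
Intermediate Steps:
$g{\left(G \right)} = \frac{7 + G}{10 + G}$
$\left(-171 - 40\right) g{\left(9 \right)} = \left(-171 - 40\right) \frac{7 + 9}{10 + 9} = - 211 \cdot \frac{1}{19} \cdot 16 = \left(-211\right) \frac{16}{19} = - \frac{3376}{19}$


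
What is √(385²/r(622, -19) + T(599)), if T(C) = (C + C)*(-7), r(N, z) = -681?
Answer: I*√3990040971/681 ≈ 92.756*I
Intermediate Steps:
T(C) = -14*C (T(C) = (2*C)*(-7) = -14*C)
√(385²/r(622, -19) + T(599)) = √(385²/(-681) - 14*599) = √(148225*(-1/681) - 8386) = √(-148225/681 - 8386) = √(-5859091/681) = I*√3990040971/681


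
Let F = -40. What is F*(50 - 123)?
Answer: 2920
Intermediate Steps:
F*(50 - 123) = -40*(50 - 123) = -40*(-73) = 2920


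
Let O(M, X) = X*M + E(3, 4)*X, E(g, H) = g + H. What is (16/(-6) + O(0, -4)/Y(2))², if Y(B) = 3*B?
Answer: 484/9 ≈ 53.778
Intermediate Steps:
E(g, H) = H + g
O(M, X) = 7*X + M*X (O(M, X) = X*M + (4 + 3)*X = M*X + 7*X = 7*X + M*X)
(16/(-6) + O(0, -4)/Y(2))² = (16/(-6) + (-4*(7 + 0))/((3*2)))² = (16*(-⅙) - 4*7/6)² = (-8/3 - 28*⅙)² = (-8/3 - 14/3)² = (-22/3)² = 484/9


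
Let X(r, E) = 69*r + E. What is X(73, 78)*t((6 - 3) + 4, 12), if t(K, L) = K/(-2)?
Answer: -35805/2 ≈ -17903.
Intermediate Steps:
X(r, E) = E + 69*r
t(K, L) = -K/2 (t(K, L) = K*(-½) = -K/2)
X(73, 78)*t((6 - 3) + 4, 12) = (78 + 69*73)*(-((6 - 3) + 4)/2) = (78 + 5037)*(-(3 + 4)/2) = 5115*(-½*7) = 5115*(-7/2) = -35805/2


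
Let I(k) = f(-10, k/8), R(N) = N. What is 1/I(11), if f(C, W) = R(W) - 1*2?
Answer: -8/5 ≈ -1.6000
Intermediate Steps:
f(C, W) = -2 + W (f(C, W) = W - 1*2 = W - 2 = -2 + W)
I(k) = -2 + k/8
1/I(11) = 1/(-2 + (⅛)*11) = 1/(-2 + 11/8) = 1/(-5/8) = -8/5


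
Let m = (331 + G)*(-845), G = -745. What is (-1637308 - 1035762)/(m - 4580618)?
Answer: 1336535/2115394 ≈ 0.63181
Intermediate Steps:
m = 349830 (m = (331 - 745)*(-845) = -414*(-845) = 349830)
(-1637308 - 1035762)/(m - 4580618) = (-1637308 - 1035762)/(349830 - 4580618) = -2673070/(-4230788) = -2673070*(-1/4230788) = 1336535/2115394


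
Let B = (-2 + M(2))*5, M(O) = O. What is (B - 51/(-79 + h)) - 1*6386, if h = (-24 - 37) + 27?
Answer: -721567/113 ≈ -6385.5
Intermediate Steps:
h = -34 (h = -61 + 27 = -34)
B = 0 (B = (-2 + 2)*5 = 0*5 = 0)
(B - 51/(-79 + h)) - 1*6386 = (0 - 51/(-79 - 34)) - 1*6386 = (0 - 51/(-113)) - 6386 = (0 - 51*(-1/113)) - 6386 = (0 + 51/113) - 6386 = 51/113 - 6386 = -721567/113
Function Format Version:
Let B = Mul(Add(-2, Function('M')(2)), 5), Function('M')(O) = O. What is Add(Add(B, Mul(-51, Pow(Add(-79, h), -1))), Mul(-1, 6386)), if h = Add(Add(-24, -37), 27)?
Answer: Rational(-721567, 113) ≈ -6385.5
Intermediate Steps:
h = -34 (h = Add(-61, 27) = -34)
B = 0 (B = Mul(Add(-2, 2), 5) = Mul(0, 5) = 0)
Add(Add(B, Mul(-51, Pow(Add(-79, h), -1))), Mul(-1, 6386)) = Add(Add(0, Mul(-51, Pow(Add(-79, -34), -1))), Mul(-1, 6386)) = Add(Add(0, Mul(-51, Pow(-113, -1))), -6386) = Add(Add(0, Mul(-51, Rational(-1, 113))), -6386) = Add(Add(0, Rational(51, 113)), -6386) = Add(Rational(51, 113), -6386) = Rational(-721567, 113)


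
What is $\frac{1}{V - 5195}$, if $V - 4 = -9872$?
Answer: $- \frac{1}{15063} \approx -6.6388 \cdot 10^{-5}$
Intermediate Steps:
$V = -9868$ ($V = 4 - 9872 = -9868$)
$\frac{1}{V - 5195} = \frac{1}{-9868 - 5195} = \frac{1}{-15063} = - \frac{1}{15063}$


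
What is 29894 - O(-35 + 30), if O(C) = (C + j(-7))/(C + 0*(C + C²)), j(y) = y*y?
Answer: 149514/5 ≈ 29903.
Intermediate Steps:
j(y) = y²
O(C) = (49 + C)/C (O(C) = (C + (-7)²)/(C + 0*(C + C²)) = (C + 49)/(C + 0) = (49 + C)/C)
29894 - O(-35 + 30) = 29894 - (49 + (-35 + 30))/(-35 + 30) = 29894 - (49 - 5)/(-5) = 29894 - (-1)*44/5 = 29894 - 1*(-44/5) = 29894 + 44/5 = 149514/5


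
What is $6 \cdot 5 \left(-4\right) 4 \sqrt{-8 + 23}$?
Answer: $- 480 \sqrt{15} \approx -1859.0$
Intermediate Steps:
$6 \cdot 5 \left(-4\right) 4 \sqrt{-8 + 23} = 30 \left(-4\right) 4 \sqrt{15} = \left(-120\right) 4 \sqrt{15} = - 480 \sqrt{15}$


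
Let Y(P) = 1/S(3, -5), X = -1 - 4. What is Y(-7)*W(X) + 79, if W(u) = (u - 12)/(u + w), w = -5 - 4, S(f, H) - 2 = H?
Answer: 3301/42 ≈ 78.595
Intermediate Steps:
X = -5
S(f, H) = 2 + H
w = -9
W(u) = (-12 + u)/(-9 + u) (W(u) = (u - 12)/(u - 9) = (-12 + u)/(-9 + u))
Y(P) = -1/3 (Y(P) = 1/(2 - 5) = 1/(-3) = -1/3)
Y(-7)*W(X) + 79 = -(-12 - 5)/(3*(-9 - 5)) + 79 = -(-17)/(3*(-14)) + 79 = -(-1)*(-17)/42 + 79 = -1/3*17/14 + 79 = -17/42 + 79 = 3301/42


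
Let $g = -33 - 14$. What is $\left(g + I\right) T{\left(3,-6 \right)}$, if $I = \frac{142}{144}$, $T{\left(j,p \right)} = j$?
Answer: $- \frac{3313}{24} \approx -138.04$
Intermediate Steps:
$g = -47$ ($g = -33 - 14 = -47$)
$I = \frac{71}{72}$ ($I = 142 \cdot \frac{1}{144} = \frac{71}{72} \approx 0.98611$)
$\left(g + I\right) T{\left(3,-6 \right)} = \left(-47 + \frac{71}{72}\right) 3 = \left(- \frac{3313}{72}\right) 3 = - \frac{3313}{24}$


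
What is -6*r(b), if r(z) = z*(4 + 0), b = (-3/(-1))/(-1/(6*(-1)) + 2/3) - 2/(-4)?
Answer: -492/5 ≈ -98.400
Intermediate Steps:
b = 41/10 (b = (-3*(-1))/(-1/(-6) + 2*(⅓)) - 2*(-¼) = 3/(-1*(-⅙) + ⅔) + ½ = 3/(⅙ + ⅔) + ½ = 3/(⅚) + ½ = 3*(6/5) + ½ = 18/5 + ½ = 41/10 ≈ 4.1000)
r(z) = 4*z (r(z) = z*4 = 4*z)
-6*r(b) = -24*41/10 = -6*82/5 = -492/5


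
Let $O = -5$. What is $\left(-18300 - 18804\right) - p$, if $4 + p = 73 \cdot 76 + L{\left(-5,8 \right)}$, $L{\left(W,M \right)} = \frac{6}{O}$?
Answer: $- \frac{213234}{5} \approx -42647.0$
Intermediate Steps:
$L{\left(W,M \right)} = - \frac{6}{5}$ ($L{\left(W,M \right)} = \frac{6}{-5} = 6 \left(- \frac{1}{5}\right) = - \frac{6}{5}$)
$p = \frac{27714}{5}$ ($p = -4 + \left(73 \cdot 76 - \frac{6}{5}\right) = -4 + \left(5548 - \frac{6}{5}\right) = -4 + \frac{27734}{5} = \frac{27714}{5} \approx 5542.8$)
$\left(-18300 - 18804\right) - p = \left(-18300 - 18804\right) - \frac{27714}{5} = -37104 - \frac{27714}{5} = - \frac{213234}{5}$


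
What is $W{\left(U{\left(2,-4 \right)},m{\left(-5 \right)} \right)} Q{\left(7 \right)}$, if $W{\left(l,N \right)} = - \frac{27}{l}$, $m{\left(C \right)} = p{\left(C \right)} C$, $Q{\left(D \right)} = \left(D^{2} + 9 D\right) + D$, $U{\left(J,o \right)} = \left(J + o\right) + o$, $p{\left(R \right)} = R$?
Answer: $\frac{1071}{2} \approx 535.5$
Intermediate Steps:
$U{\left(J,o \right)} = J + 2 o$
$Q{\left(D \right)} = D^{2} + 10 D$
$m{\left(C \right)} = C^{2}$ ($m{\left(C \right)} = C C = C^{2}$)
$W{\left(U{\left(2,-4 \right)},m{\left(-5 \right)} \right)} Q{\left(7 \right)} = - \frac{27}{2 + 2 \left(-4\right)} 7 \left(10 + 7\right) = - \frac{27}{2 - 8} \cdot 7 \cdot 17 = - \frac{27}{-6} \cdot 119 = \left(-27\right) \left(- \frac{1}{6}\right) 119 = \frac{9}{2} \cdot 119 = \frac{1071}{2}$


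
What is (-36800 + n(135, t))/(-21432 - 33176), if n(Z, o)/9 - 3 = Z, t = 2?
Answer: 17779/27304 ≈ 0.65115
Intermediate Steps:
n(Z, o) = 27 + 9*Z
(-36800 + n(135, t))/(-21432 - 33176) = (-36800 + (27 + 9*135))/(-21432 - 33176) = (-36800 + (27 + 1215))/(-54608) = (-36800 + 1242)*(-1/54608) = -35558*(-1/54608) = 17779/27304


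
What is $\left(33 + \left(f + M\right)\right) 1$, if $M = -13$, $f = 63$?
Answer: $83$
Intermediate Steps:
$\left(33 + \left(f + M\right)\right) 1 = \left(33 + \left(63 - 13\right)\right) 1 = \left(33 + 50\right) 1 = 83 \cdot 1 = 83$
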